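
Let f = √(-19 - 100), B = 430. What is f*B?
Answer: 430*I*√119 ≈ 4690.8*I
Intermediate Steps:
f = I*√119 (f = √(-119) = I*√119 ≈ 10.909*I)
f*B = (I*√119)*430 = 430*I*√119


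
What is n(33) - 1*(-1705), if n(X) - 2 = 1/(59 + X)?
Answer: 157045/92 ≈ 1707.0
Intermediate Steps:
n(X) = 2 + 1/(59 + X)
n(33) - 1*(-1705) = (119 + 2*33)/(59 + 33) - 1*(-1705) = (119 + 66)/92 + 1705 = (1/92)*185 + 1705 = 185/92 + 1705 = 157045/92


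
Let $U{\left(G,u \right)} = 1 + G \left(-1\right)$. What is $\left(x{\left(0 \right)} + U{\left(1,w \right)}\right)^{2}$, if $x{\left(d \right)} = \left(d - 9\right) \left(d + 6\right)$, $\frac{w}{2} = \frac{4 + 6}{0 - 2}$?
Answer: $2916$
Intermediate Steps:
$w = -10$ ($w = 2 \frac{4 + 6}{0 - 2} = 2 \frac{10}{-2} = 2 \cdot 10 \left(- \frac{1}{2}\right) = 2 \left(-5\right) = -10$)
$U{\left(G,u \right)} = 1 - G$
$x{\left(d \right)} = \left(-9 + d\right) \left(6 + d\right)$
$\left(x{\left(0 \right)} + U{\left(1,w \right)}\right)^{2} = \left(\left(-54 + 0^{2} - 0\right) + \left(1 - 1\right)\right)^{2} = \left(\left(-54 + 0 + 0\right) + \left(1 - 1\right)\right)^{2} = \left(-54 + 0\right)^{2} = \left(-54\right)^{2} = 2916$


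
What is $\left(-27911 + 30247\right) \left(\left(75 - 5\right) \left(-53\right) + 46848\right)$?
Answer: $100770368$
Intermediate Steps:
$\left(-27911 + 30247\right) \left(\left(75 - 5\right) \left(-53\right) + 46848\right) = 2336 \left(70 \left(-53\right) + 46848\right) = 2336 \left(-3710 + 46848\right) = 2336 \cdot 43138 = 100770368$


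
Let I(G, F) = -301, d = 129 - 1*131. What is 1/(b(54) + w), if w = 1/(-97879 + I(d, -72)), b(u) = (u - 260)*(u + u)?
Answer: -98180/2184308641 ≈ -4.4948e-5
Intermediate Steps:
d = -2 (d = 129 - 131 = -2)
b(u) = 2*u*(-260 + u) (b(u) = (-260 + u)*(2*u) = 2*u*(-260 + u))
w = -1/98180 (w = 1/(-97879 - 301) = 1/(-98180) = -1/98180 ≈ -1.0185e-5)
1/(b(54) + w) = 1/(2*54*(-260 + 54) - 1/98180) = 1/(2*54*(-206) - 1/98180) = 1/(-22248 - 1/98180) = 1/(-2184308641/98180) = -98180/2184308641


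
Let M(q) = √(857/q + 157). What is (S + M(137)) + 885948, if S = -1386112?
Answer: -500164 + √3064142/137 ≈ -5.0015e+5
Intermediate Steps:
M(q) = √(157 + 857/q)
(S + M(137)) + 885948 = (-1386112 + √(157 + 857/137)) + 885948 = (-1386112 + √(22366/137)) + 885948 = (-1386112 + √3064142/137) + 885948 = -500164 + √3064142/137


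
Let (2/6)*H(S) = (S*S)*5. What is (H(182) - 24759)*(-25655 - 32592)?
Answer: -27498466947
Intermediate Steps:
H(S) = 15*S² (H(S) = 3*((S*S)*5) = 3*(S²*5) = 3*(5*S²) = 15*S²)
(H(182) - 24759)*(-25655 - 32592) = (15*182² - 24759)*(-25655 - 32592) = (15*33124 - 24759)*(-58247) = (496860 - 24759)*(-58247) = 472101*(-58247) = -27498466947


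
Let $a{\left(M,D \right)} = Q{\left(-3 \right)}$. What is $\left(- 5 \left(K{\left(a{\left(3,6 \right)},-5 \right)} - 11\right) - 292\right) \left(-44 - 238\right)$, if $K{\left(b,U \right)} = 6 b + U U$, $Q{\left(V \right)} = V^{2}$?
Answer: $178224$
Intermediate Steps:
$a{\left(M,D \right)} = 9$ ($a{\left(M,D \right)} = \left(-3\right)^{2} = 9$)
$K{\left(b,U \right)} = U^{2} + 6 b$ ($K{\left(b,U \right)} = 6 b + U^{2} = U^{2} + 6 b$)
$\left(- 5 \left(K{\left(a{\left(3,6 \right)},-5 \right)} - 11\right) - 292\right) \left(-44 - 238\right) = \left(- 5 \left(\left(\left(-5\right)^{2} + 6 \cdot 9\right) - 11\right) - 292\right) \left(-44 - 238\right) = \left(- 5 \left(\left(25 + 54\right) - 11\right) - 292\right) \left(-44 - 238\right) = \left(- 5 \left(79 - 11\right) - 292\right) \left(-282\right) = \left(\left(-5\right) 68 - 292\right) \left(-282\right) = \left(-340 - 292\right) \left(-282\right) = \left(-632\right) \left(-282\right) = 178224$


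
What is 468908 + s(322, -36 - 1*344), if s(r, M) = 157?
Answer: 469065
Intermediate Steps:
468908 + s(322, -36 - 1*344) = 468908 + 157 = 469065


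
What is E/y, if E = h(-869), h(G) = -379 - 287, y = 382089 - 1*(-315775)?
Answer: -333/348932 ≈ -0.00095434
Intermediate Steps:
y = 697864 (y = 382089 + 315775 = 697864)
h(G) = -666
E = -666
E/y = -666/697864 = -666*1/697864 = -333/348932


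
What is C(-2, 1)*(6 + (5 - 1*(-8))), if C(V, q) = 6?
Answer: 114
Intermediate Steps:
C(-2, 1)*(6 + (5 - 1*(-8))) = 6*(6 + (5 - 1*(-8))) = 6*(6 + (5 + 8)) = 6*(6 + 13) = 6*19 = 114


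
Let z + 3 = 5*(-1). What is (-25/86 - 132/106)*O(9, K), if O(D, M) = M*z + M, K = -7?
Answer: -343049/4558 ≈ -75.263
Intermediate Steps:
z = -8 (z = -3 + 5*(-1) = -3 - 5 = -8)
O(D, M) = -7*M (O(D, M) = M*(-8) + M = -8*M + M = -7*M)
(-25/86 - 132/106)*O(9, K) = (-25/86 - 132/106)*(-7*(-7)) = (-25*1/86 - 132*1/106)*49 = (-25/86 - 66/53)*49 = -7001/4558*49 = -343049/4558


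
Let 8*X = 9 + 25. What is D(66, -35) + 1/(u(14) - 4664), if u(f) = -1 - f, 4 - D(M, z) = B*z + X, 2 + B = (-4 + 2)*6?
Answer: -9175523/18716 ≈ -490.25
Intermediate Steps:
X = 17/4 (X = (9 + 25)/8 = (1/8)*34 = 17/4 ≈ 4.2500)
B = -14 (B = -2 + (-4 + 2)*6 = -2 - 2*6 = -2 - 12 = -14)
D(M, z) = -1/4 + 14*z (D(M, z) = 4 - (-14*z + 17/4) = 4 - (17/4 - 14*z) = 4 + (-17/4 + 14*z) = -1/4 + 14*z)
D(66, -35) + 1/(u(14) - 4664) = (-1/4 + 14*(-35)) + 1/((-1 - 1*14) - 4664) = (-1/4 - 490) + 1/((-1 - 14) - 4664) = -1961/4 + 1/(-15 - 4664) = -1961/4 + 1/(-4679) = -1961/4 - 1/4679 = -9175523/18716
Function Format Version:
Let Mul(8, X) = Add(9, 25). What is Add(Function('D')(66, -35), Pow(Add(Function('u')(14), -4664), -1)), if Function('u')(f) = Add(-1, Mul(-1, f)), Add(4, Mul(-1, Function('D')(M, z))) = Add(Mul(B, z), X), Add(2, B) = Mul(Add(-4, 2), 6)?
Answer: Rational(-9175523, 18716) ≈ -490.25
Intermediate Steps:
X = Rational(17, 4) (X = Mul(Rational(1, 8), Add(9, 25)) = Mul(Rational(1, 8), 34) = Rational(17, 4) ≈ 4.2500)
B = -14 (B = Add(-2, Mul(Add(-4, 2), 6)) = Add(-2, Mul(-2, 6)) = Add(-2, -12) = -14)
Function('D')(M, z) = Add(Rational(-1, 4), Mul(14, z)) (Function('D')(M, z) = Add(4, Mul(-1, Add(Mul(-14, z), Rational(17, 4)))) = Add(4, Mul(-1, Add(Rational(17, 4), Mul(-14, z)))) = Add(4, Add(Rational(-17, 4), Mul(14, z))) = Add(Rational(-1, 4), Mul(14, z)))
Add(Function('D')(66, -35), Pow(Add(Function('u')(14), -4664), -1)) = Add(Add(Rational(-1, 4), Mul(14, -35)), Pow(Add(Add(-1, Mul(-1, 14)), -4664), -1)) = Add(Add(Rational(-1, 4), -490), Pow(Add(Add(-1, -14), -4664), -1)) = Add(Rational(-1961, 4), Pow(Add(-15, -4664), -1)) = Add(Rational(-1961, 4), Pow(-4679, -1)) = Add(Rational(-1961, 4), Rational(-1, 4679)) = Rational(-9175523, 18716)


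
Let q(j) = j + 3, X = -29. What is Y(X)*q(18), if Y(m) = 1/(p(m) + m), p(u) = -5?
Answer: -21/34 ≈ -0.61765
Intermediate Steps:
q(j) = 3 + j
Y(m) = 1/(-5 + m)
Y(X)*q(18) = (3 + 18)/(-5 - 29) = 21/(-34) = -1/34*21 = -21/34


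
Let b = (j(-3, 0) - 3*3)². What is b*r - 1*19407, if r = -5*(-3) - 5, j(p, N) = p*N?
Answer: -18597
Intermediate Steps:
j(p, N) = N*p
b = 81 (b = (0*(-3) - 3*3)² = (0 - 9)² = (-9)² = 81)
r = 10 (r = 15 - 5 = 10)
b*r - 1*19407 = 81*10 - 1*19407 = 810 - 19407 = -18597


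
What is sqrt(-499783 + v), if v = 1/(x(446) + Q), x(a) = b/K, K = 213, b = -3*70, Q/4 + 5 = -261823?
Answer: 9*I*sqrt(34116630758671517014)/74359222 ≈ 706.95*I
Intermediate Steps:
Q = -1047312 (Q = -20 + 4*(-261823) = -20 - 1047292 = -1047312)
b = -210
x(a) = -70/71 (x(a) = -210/213 = -210*1/213 = -70/71)
v = -71/74359222 (v = 1/(-70/71 - 1047312) = 1/(-74359222/71) = -71/74359222 ≈ -9.5482e-7)
sqrt(-499783 + v) = sqrt(-499783 - 71/74359222) = sqrt(-37163475048897/74359222) = 9*I*sqrt(34116630758671517014)/74359222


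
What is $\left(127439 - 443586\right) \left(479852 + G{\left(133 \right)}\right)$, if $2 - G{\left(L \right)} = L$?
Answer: $-151662354987$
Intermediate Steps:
$G{\left(L \right)} = 2 - L$
$\left(127439 - 443586\right) \left(479852 + G{\left(133 \right)}\right) = \left(127439 - 443586\right) \left(479852 + \left(2 - 133\right)\right) = \left(127439 - 443586\right) \left(479852 - 131\right) = \left(-316147\right) 479721 = -151662354987$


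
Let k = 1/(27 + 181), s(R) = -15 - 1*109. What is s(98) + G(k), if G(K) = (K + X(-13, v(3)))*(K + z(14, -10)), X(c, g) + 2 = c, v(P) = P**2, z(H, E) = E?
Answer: 1119665/43264 ≈ 25.880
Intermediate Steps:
s(R) = -124 (s(R) = -15 - 109 = -124)
X(c, g) = -2 + c
k = 1/208 ≈ 0.0048077
G(K) = (-15 + K)*(-10 + K) (G(K) = (K + (-2 - 13))*(K - 10) = (K - 15)*(-10 + K) = (-15 + K)*(-10 + K))
s(98) + G(k) = -124 + (150 + (1/208)**2 - 25*1/208) = -124 + (150 + 1/43264 - 25/208) = -124 + 6484401/43264 = 1119665/43264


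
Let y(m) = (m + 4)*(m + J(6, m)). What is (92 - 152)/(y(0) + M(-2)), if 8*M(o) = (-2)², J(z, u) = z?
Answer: -120/49 ≈ -2.4490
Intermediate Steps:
M(o) = ½ (M(o) = (⅛)*(-2)² = (⅛)*4 = ½)
y(m) = (4 + m)*(6 + m) (y(m) = (m + 4)*(m + 6) = (4 + m)*(6 + m))
(92 - 152)/(y(0) + M(-2)) = (92 - 152)/((24 + 0² + 10*0) + ½) = -60/((24 + 0 + 0) + ½) = -60/(24 + ½) = -60/49/2 = -60*2/49 = -120/49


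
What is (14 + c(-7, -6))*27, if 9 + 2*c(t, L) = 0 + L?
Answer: 351/2 ≈ 175.50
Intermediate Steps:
c(t, L) = -9/2 + L/2 (c(t, L) = -9/2 + (0 + L)/2 = -9/2 + L/2)
(14 + c(-7, -6))*27 = (14 + (-9/2 + (½)*(-6)))*27 = (14 + (-9/2 - 3))*27 = (14 - 15/2)*27 = (13/2)*27 = 351/2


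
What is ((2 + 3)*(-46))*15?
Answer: -3450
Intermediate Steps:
((2 + 3)*(-46))*15 = (5*(-46))*15 = -230*15 = -3450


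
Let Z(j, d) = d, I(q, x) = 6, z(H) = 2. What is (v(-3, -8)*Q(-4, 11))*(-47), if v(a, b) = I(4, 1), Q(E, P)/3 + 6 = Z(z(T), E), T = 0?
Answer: 8460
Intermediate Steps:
Q(E, P) = -18 + 3*E
v(a, b) = 6
(v(-3, -8)*Q(-4, 11))*(-47) = (6*(-18 + 3*(-4)))*(-47) = (6*(-18 - 12))*(-47) = (6*(-30))*(-47) = -180*(-47) = 8460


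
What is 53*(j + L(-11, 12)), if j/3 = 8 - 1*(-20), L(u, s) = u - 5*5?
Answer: 2544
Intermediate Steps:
L(u, s) = -25 + u (L(u, s) = u - 25 = -25 + u)
j = 84 (j = 3*(8 - 1*(-20)) = 3*(8 + 20) = 3*28 = 84)
53*(j + L(-11, 12)) = 53*(84 + (-25 - 11)) = 53*(84 - 36) = 53*48 = 2544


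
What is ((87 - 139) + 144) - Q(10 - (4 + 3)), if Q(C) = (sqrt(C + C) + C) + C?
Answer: 86 - sqrt(6) ≈ 83.551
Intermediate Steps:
Q(C) = 2*C + sqrt(2)*sqrt(C) (Q(C) = (sqrt(2*C) + C) + C = (sqrt(2)*sqrt(C) + C) + C = (C + sqrt(2)*sqrt(C)) + C = 2*C + sqrt(2)*sqrt(C))
((87 - 139) + 144) - Q(10 - (4 + 3)) = ((87 - 139) + 144) - (2*(10 - (4 + 3)) + sqrt(2)*sqrt(10 - (4 + 3))) = (-52 + 144) - (2*(10 - 1*7) + sqrt(2)*sqrt(10 - 1*7)) = 92 - (2*(10 - 7) + sqrt(2)*sqrt(10 - 7)) = 92 - (2*3 + sqrt(2)*sqrt(3)) = 92 - (6 + sqrt(6)) = 92 + (-6 - sqrt(6)) = 86 - sqrt(6)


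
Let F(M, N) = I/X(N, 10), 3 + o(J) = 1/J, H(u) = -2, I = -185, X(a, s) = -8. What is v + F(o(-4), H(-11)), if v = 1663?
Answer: 13489/8 ≈ 1686.1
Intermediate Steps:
o(J) = -3 + 1/J
F(M, N) = 185/8 (F(M, N) = -185/(-8) = -185*(-⅛) = 185/8)
v + F(o(-4), H(-11)) = 1663 + 185/8 = 13489/8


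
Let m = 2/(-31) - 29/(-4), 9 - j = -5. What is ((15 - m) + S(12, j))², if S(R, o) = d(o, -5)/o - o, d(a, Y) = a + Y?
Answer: 23145721/753424 ≈ 30.721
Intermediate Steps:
j = 14 (j = 9 - 1*(-5) = 9 + 5 = 14)
d(a, Y) = Y + a
m = 891/124 (m = 2*(-1/31) - 29*(-¼) = -2/31 + 29/4 = 891/124 ≈ 7.1855)
S(R, o) = -o + (-5 + o)/o (S(R, o) = (-5 + o)/o - o = -o + (-5 + o)/o)
((15 - m) + S(12, j))² = ((15 - 1*891/124) + (1 - 1*14 - 5/14))² = ((15 - 891/124) + (1 - 14 - 5*1/14))² = (969/124 + (1 - 14 - 5/14))² = (969/124 - 187/14)² = (-4811/868)² = 23145721/753424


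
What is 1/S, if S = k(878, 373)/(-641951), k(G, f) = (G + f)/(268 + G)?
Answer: -245225282/417 ≈ -5.8807e+5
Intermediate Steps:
k(G, f) = (G + f)/(268 + G)
S = -417/245225282 (S = ((878 + 373)/(268 + 878))/(-641951) = (1251/1146)*(-1/641951) = ((1/1146)*1251)*(-1/641951) = (417/382)*(-1/641951) = -417/245225282 ≈ -1.7005e-6)
1/S = 1/(-417/245225282) = -245225282/417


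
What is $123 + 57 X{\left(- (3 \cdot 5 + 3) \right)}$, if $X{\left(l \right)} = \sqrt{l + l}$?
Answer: $123 + 342 i \approx 123.0 + 342.0 i$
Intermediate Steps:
$X{\left(l \right)} = \sqrt{2} \sqrt{l}$ ($X{\left(l \right)} = \sqrt{2 l} = \sqrt{2} \sqrt{l}$)
$123 + 57 X{\left(- (3 \cdot 5 + 3) \right)} = 123 + 57 \sqrt{2} \sqrt{- (3 \cdot 5 + 3)} = 123 + 57 \sqrt{2} \sqrt{- (15 + 3)} = 123 + 57 \sqrt{2} \sqrt{\left(-1\right) 18} = 123 + 57 \sqrt{2} \sqrt{-18} = 123 + 57 \sqrt{2} \cdot 3 i \sqrt{2} = 123 + 57 \cdot 6 i = 123 + 342 i$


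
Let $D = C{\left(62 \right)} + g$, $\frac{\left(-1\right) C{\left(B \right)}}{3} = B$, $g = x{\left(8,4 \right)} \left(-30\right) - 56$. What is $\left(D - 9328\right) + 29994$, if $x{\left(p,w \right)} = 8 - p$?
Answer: $20424$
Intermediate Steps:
$g = -56$ ($g = \left(8 - 8\right) \left(-30\right) - 56 = 0 \left(-30\right) - 56 = 0 - 56 = -56$)
$C{\left(B \right)} = - 3 B$
$D = -242$ ($D = \left(-3\right) 62 - 56 = -186 - 56 = -242$)
$\left(D - 9328\right) + 29994 = \left(-242 - 9328\right) + 29994 = -9570 + 29994 = 20424$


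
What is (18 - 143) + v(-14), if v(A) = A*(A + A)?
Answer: 267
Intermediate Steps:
v(A) = 2*A² (v(A) = A*(2*A) = 2*A²)
(18 - 143) + v(-14) = (18 - 143) + 2*(-14)² = -125 + 2*196 = -125 + 392 = 267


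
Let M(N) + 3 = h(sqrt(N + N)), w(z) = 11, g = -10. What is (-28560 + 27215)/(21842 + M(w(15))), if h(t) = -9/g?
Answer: -13450/218399 ≈ -0.061585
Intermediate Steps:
h(t) = 9/10 (h(t) = -9/(-10) = -9*(-1/10) = 9/10)
M(N) = -21/10 (M(N) = -3 + 9/10 = -21/10)
(-28560 + 27215)/(21842 + M(w(15))) = (-28560 + 27215)/(21842 - 21/10) = -1345/218399/10 = -1345*10/218399 = -13450/218399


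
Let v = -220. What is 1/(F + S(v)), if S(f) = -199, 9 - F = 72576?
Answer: -1/72766 ≈ -1.3743e-5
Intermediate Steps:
F = -72567 (F = 9 - 1*72576 = 9 - 72576 = -72567)
1/(F + S(v)) = 1/(-72567 - 199) = 1/(-72766) = -1/72766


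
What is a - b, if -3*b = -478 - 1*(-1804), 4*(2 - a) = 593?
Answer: 1183/4 ≈ 295.75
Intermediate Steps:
a = -585/4 (a = 2 - 1/4*593 = 2 - 593/4 = -585/4 ≈ -146.25)
b = -442 (b = -(-478 - 1*(-1804))/3 = -(-478 + 1804)/3 = -1/3*1326 = -442)
a - b = -585/4 - 1*(-442) = -585/4 + 442 = 1183/4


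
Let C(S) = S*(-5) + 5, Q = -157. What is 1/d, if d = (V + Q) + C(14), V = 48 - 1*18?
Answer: -1/192 ≈ -0.0052083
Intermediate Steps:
V = 30 (V = 48 - 18 = 30)
C(S) = 5 - 5*S (C(S) = -5*S + 5 = 5 - 5*S)
d = -192 (d = (30 - 157) + (5 - 5*14) = -127 + (5 - 70) = -127 - 65 = -192)
1/d = 1/(-192) = -1/192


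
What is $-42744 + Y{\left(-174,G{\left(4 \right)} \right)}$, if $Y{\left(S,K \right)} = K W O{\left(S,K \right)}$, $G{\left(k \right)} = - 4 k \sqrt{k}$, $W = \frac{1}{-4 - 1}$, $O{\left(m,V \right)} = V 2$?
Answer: $- \frac{215768}{5} \approx -43154.0$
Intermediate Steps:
$O{\left(m,V \right)} = 2 V$
$W = - \frac{1}{5}$ ($W = \frac{1}{-5} = - \frac{1}{5} \approx -0.2$)
$G{\left(k \right)} = - 4 k^{\frac{3}{2}}$
$Y{\left(S,K \right)} = - \frac{2 K^{2}}{5}$ ($Y{\left(S,K \right)} = K \left(- \frac{1}{5}\right) 2 K = - \frac{K}{5} \cdot 2 K = - \frac{2 K^{2}}{5}$)
$-42744 + Y{\left(-174,G{\left(4 \right)} \right)} = -42744 - \frac{2 \left(- 4 \cdot 4^{\frac{3}{2}}\right)^{2}}{5} = -42744 - \frac{2 \left(\left(-4\right) 8\right)^{2}}{5} = -42744 - \frac{2 \left(-32\right)^{2}}{5} = -42744 - \frac{2048}{5} = - \frac{215768}{5}$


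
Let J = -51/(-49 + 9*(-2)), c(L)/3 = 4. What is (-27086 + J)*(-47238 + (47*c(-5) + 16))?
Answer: 84670785838/67 ≈ 1.2637e+9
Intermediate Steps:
c(L) = 12 (c(L) = 3*4 = 12)
J = 51/67 (J = -51/(-49 - 18) = -51/(-67) = -51*(-1/67) = 51/67 ≈ 0.76119)
(-27086 + J)*(-47238 + (47*c(-5) + 16)) = (-27086 + 51/67)*(-47238 + (47*12 + 16)) = -1814711*(-47238 + (564 + 16))/67 = -1814711*(-47238 + 580)/67 = -1814711/67*(-46658) = 84670785838/67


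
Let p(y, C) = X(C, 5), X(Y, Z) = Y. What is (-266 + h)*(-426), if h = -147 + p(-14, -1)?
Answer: 176364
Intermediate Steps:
p(y, C) = C
h = -148 (h = -147 - 1 = -148)
(-266 + h)*(-426) = (-266 - 148)*(-426) = -414*(-426) = 176364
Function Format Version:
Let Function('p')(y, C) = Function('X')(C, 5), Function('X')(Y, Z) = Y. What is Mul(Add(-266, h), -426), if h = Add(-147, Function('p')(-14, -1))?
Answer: 176364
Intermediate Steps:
Function('p')(y, C) = C
h = -148 (h = Add(-147, -1) = -148)
Mul(Add(-266, h), -426) = Mul(Add(-266, -148), -426) = Mul(-414, -426) = 176364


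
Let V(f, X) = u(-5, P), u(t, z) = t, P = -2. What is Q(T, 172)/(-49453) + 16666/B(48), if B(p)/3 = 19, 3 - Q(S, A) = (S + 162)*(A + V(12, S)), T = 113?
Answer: 826801252/2818821 ≈ 293.31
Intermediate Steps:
V(f, X) = -5
Q(S, A) = 3 - (-5 + A)*(162 + S) (Q(S, A) = 3 - (S + 162)*(A - 5) = 3 - (162 + S)*(-5 + A) = 3 - (-5 + A)*(162 + S))
B(p) = 57 (B(p) = 3*19 = 57)
Q(T, 172)/(-49453) + 16666/B(48) = (813 - 162*172 + 5*113 - 1*172*113)/(-49453) + 16666/57 = (813 - 27864 + 565 - 19436)*(-1/49453) + 16666*(1/57) = -45922*(-1/49453) + 16666/57 = 45922/49453 + 16666/57 = 826801252/2818821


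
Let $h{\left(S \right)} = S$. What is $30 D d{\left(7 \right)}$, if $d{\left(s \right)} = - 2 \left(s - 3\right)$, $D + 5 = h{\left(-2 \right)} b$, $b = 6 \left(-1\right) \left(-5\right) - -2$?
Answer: $16560$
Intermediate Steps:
$b = 32$ ($b = \left(-6\right) \left(-5\right) + 2 = 30 + 2 = 32$)
$D = -69$ ($D = -5 - 64 = -69$)
$d{\left(s \right)} = 6 - 2 s$ ($d{\left(s \right)} = - 2 \left(-3 + s\right) = 6 - 2 s$)
$30 D d{\left(7 \right)} = 30 \left(-69\right) \left(6 - 14\right) = - 2070 \left(6 - 14\right) = \left(-2070\right) \left(-8\right) = 16560$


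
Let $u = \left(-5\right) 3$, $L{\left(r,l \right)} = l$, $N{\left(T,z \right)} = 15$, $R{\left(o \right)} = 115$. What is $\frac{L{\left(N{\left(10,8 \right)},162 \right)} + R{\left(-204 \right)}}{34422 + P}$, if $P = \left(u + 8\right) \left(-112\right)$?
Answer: $\frac{277}{35206} \approx 0.007868$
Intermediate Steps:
$u = -15$
$P = 784$ ($P = \left(-15 + 8\right) \left(-112\right) = \left(-7\right) \left(-112\right) = 784$)
$\frac{L{\left(N{\left(10,8 \right)},162 \right)} + R{\left(-204 \right)}}{34422 + P} = \frac{162 + 115}{34422 + 784} = \frac{277}{35206}$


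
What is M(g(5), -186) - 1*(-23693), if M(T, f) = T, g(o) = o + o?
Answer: 23703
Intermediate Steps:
g(o) = 2*o
M(g(5), -186) - 1*(-23693) = 2*5 - 1*(-23693) = 10 + 23693 = 23703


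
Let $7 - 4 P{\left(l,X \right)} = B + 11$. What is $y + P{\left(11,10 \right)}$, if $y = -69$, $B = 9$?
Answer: $- \frac{289}{4} \approx -72.25$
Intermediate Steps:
$P{\left(l,X \right)} = - \frac{13}{4}$ ($P{\left(l,X \right)} = \frac{7}{4} - \frac{9 + 11}{4} = \frac{7}{4} - 5 = - \frac{13}{4}$)
$y + P{\left(11,10 \right)} = -69 - \frac{13}{4} = - \frac{289}{4}$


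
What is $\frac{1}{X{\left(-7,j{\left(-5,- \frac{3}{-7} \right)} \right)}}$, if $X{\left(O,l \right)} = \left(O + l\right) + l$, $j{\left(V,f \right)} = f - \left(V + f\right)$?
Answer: $\frac{1}{3} \approx 0.33333$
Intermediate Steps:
$j{\left(V,f \right)} = - V$ ($j{\left(V,f \right)} = f - \left(V + f\right) = - V$)
$X{\left(O,l \right)} = O + 2 l$
$\frac{1}{X{\left(-7,j{\left(-5,- \frac{3}{-7} \right)} \right)}} = \frac{1}{-7 + 2 \left(\left(-1\right) \left(-5\right)\right)} = \frac{1}{-7 + 2 \cdot 5} = \frac{1}{-7 + 10} = \frac{1}{3}$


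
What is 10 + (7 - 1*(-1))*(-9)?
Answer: -62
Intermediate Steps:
10 + (7 - 1*(-1))*(-9) = 10 + (7 + 1)*(-9) = 10 + 8*(-9) = 10 - 72 = -62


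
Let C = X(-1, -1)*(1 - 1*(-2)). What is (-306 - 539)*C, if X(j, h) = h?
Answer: 2535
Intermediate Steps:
C = -3 (C = -(1 - 1*(-2)) = -(1 + 2) = -1*3 = -3)
(-306 - 539)*C = (-306 - 539)*(-3) = -845*(-3) = 2535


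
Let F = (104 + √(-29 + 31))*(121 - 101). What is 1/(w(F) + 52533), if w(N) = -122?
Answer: 1/52411 ≈ 1.9080e-5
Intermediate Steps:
F = 2080 + 20*√2 (F = (104 + √2)*20 = 2080 + 20*√2 ≈ 2108.3)
1/(w(F) + 52533) = 1/(-122 + 52533) = 1/52411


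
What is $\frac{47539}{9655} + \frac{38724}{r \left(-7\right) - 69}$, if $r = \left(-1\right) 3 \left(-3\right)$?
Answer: $- \frac{30633756}{106205} \approx -288.44$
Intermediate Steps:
$r = 9$ ($r = \left(-3\right) \left(-3\right) = 9$)
$\frac{47539}{9655} + \frac{38724}{r \left(-7\right) - 69} = \frac{47539}{9655} + \frac{38724}{9 \left(-7\right) - 69} = 47539 \cdot \frac{1}{9655} + \frac{38724}{-63 - 69} = \frac{47539}{9655} + \frac{38724}{-132} = \frac{47539}{9655} + 38724 \left(- \frac{1}{132}\right) = \frac{47539}{9655} - \frac{3227}{11} = - \frac{30633756}{106205}$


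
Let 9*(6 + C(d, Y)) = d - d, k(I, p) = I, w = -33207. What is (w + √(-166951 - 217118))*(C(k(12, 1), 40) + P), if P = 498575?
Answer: -16555980783 + 498569*I*√384069 ≈ -1.6556e+10 + 3.0898e+8*I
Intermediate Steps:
C(d, Y) = -6 (C(d, Y) = -6 + (d - d)/9 = -6 + (⅑)*0 = -6 + 0 = -6)
(w + √(-166951 - 217118))*(C(k(12, 1), 40) + P) = (-33207 + √(-166951 - 217118))*(-6 + 498575) = (-33207 + √(-384069))*498569 = (-33207 + I*√384069)*498569 = -16555980783 + 498569*I*√384069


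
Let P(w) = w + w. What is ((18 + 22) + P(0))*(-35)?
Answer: -1400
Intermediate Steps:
P(w) = 2*w
((18 + 22) + P(0))*(-35) = ((18 + 22) + 2*0)*(-35) = (40 + 0)*(-35) = 40*(-35) = -1400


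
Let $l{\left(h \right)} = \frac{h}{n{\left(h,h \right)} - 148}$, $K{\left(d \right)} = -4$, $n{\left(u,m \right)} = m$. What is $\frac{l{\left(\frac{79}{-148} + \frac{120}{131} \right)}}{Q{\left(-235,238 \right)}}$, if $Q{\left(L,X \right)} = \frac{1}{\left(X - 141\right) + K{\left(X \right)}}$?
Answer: $- \frac{22233}{92323} \approx -0.24082$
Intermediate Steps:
$l{\left(h \right)} = \frac{h}{-148 + h}$ ($l{\left(h \right)} = \frac{h}{h - 148} = \frac{h}{-148 + h}$)
$Q{\left(L,X \right)} = \frac{1}{-145 + X}$ ($Q{\left(L,X \right)} = \frac{1}{\left(X - 141\right) - 4} = \frac{1}{\left(-141 + X\right) - 4} = \frac{1}{-145 + X}$)
$\frac{l{\left(\frac{79}{-148} + \frac{120}{131} \right)}}{Q{\left(-235,238 \right)}} = \frac{\left(\frac{79}{-148} + \frac{120}{131}\right) \frac{1}{-148 + \left(\frac{79}{-148} + \frac{120}{131}\right)}}{\frac{1}{-145 + 238}} = \frac{\left(79 \left(- \frac{1}{148}\right) + 120 \cdot \frac{1}{131}\right) \frac{1}{-148 + \left(79 \left(- \frac{1}{148}\right) + 120 \cdot \frac{1}{131}\right)}}{\frac{1}{93}} = \frac{- \frac{79}{148} + \frac{120}{131}}{-148 + \left(- \frac{79}{148} + \frac{120}{131}\right)} \frac{1}{\frac{1}{93}} = \frac{7411}{19388 \left(-148 + \frac{7411}{19388}\right)} 93 = \frac{7411}{19388 \left(- \frac{2862013}{19388}\right)} 93 = \frac{7411}{19388} \left(- \frac{19388}{2862013}\right) 93 = \left(- \frac{7411}{2862013}\right) 93 = - \frac{22233}{92323}$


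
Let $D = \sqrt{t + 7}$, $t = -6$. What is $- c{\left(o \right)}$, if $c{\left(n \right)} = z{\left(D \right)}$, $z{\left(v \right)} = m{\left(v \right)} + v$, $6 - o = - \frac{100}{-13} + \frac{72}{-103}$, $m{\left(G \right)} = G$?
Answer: $-2$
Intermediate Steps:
$o = - \frac{1330}{1339}$ ($o = 6 - \left(- \frac{100}{-13} + \frac{72}{-103}\right) = 6 - \left(\left(-100\right) \left(- \frac{1}{13}\right) + 72 \left(- \frac{1}{103}\right)\right) = 6 - \left(\frac{100}{13} - \frac{72}{103}\right) = 6 - \frac{9364}{1339} = - \frac{1330}{1339} \approx -0.99328$)
$D = 1$ ($D = \sqrt{-6 + 7} = \sqrt{1} = 1$)
$z{\left(v \right)} = 2 v$ ($z{\left(v \right)} = v + v = 2 v$)
$c{\left(n \right)} = 2$ ($c{\left(n \right)} = 2 \cdot 1 = 2$)
$- c{\left(o \right)} = \left(-1\right) 2 = -2$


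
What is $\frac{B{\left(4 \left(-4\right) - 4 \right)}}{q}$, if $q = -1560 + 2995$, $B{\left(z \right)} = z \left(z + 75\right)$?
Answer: $- \frac{220}{287} \approx -0.76655$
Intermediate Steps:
$B{\left(z \right)} = z \left(75 + z\right)$
$q = 1435$
$\frac{B{\left(4 \left(-4\right) - 4 \right)}}{q} = \frac{\left(4 \left(-4\right) - 4\right) \left(75 + \left(4 \left(-4\right) - 4\right)\right)}{1435} = \left(-16 - 4\right) \left(75 - 20\right) \frac{1}{1435} = - 20 \left(75 - 20\right) \frac{1}{1435} = \left(-20\right) 55 \cdot \frac{1}{1435} = \left(-1100\right) \frac{1}{1435} = - \frac{220}{287}$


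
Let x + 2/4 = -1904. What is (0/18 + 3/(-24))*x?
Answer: 3809/16 ≈ 238.06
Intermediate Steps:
x = -3809/2 (x = -½ - 1904 = -3809/2 ≈ -1904.5)
(0/18 + 3/(-24))*x = (0/18 + 3/(-24))*(-3809/2) = (0*(1/18) + 3*(-1/24))*(-3809/2) = (0 - ⅛)*(-3809/2) = -⅛*(-3809/2) = 3809/16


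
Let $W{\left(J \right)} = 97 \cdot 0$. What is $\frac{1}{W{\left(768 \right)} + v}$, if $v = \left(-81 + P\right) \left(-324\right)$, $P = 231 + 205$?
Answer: $- \frac{1}{115020} \approx -8.6941 \cdot 10^{-6}$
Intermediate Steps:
$P = 436$
$W{\left(J \right)} = 0$
$v = -115020$ ($v = \left(-81 + 436\right) \left(-324\right) = 355 \left(-324\right) = -115020$)
$\frac{1}{W{\left(768 \right)} + v} = \frac{1}{0 - 115020} = \frac{1}{-115020} = - \frac{1}{115020}$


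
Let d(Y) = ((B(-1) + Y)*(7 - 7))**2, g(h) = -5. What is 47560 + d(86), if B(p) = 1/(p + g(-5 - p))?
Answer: 47560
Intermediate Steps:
B(p) = 1/(-5 + p) (B(p) = 1/(p - 5) = 1/(-5 + p))
d(Y) = 0 (d(Y) = ((1/(-5 - 1) + Y)*(7 - 7))**2 = ((1/(-6) + Y)*0)**2 = ((-1/6 + Y)*0)**2 = 0**2 = 0)
47560 + d(86) = 47560 + 0 = 47560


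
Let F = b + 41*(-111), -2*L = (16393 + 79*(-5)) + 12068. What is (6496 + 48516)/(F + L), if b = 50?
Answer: -27506/9267 ≈ -2.9682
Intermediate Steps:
L = -14033 (L = -((16393 + 79*(-5)) + 12068)/2 = -((16393 - 395) + 12068)/2 = -(15998 + 12068)/2 = -1/2*28066 = -14033)
F = -4501 (F = 50 + 41*(-111) = 50 - 4551 = -4501)
(6496 + 48516)/(F + L) = (6496 + 48516)/(-4501 - 14033) = 55012/(-18534) = 55012*(-1/18534) = -27506/9267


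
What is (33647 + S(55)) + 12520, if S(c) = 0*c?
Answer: 46167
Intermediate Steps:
S(c) = 0
(33647 + S(55)) + 12520 = (33647 + 0) + 12520 = 33647 + 12520 = 46167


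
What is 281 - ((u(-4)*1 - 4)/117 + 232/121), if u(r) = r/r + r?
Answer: 3951820/14157 ≈ 279.14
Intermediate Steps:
u(r) = 1 + r
281 - ((u(-4)*1 - 4)/117 + 232/121) = 281 - (((1 - 4)*1 - 4)/117 + 232/121) = 281 - ((-3*1 - 4)*(1/117) + 232*(1/121)) = 281 - ((-3 - 4)*(1/117) + 232/121) = 281 - (-7*1/117 + 232/121) = 281 - (-7/117 + 232/121) = 281 - 1*26297/14157 = 281 - 26297/14157 = 3951820/14157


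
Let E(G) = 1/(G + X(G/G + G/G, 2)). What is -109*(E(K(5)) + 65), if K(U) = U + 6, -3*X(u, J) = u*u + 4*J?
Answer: -49704/7 ≈ -7100.6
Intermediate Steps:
X(u, J) = -4*J/3 - u**2/3 (X(u, J) = -(u*u + 4*J)/3 = -(u**2 + 4*J)/3 = -4*J/3 - u**2/3)
K(U) = 6 + U
E(G) = 1/(-4 + G) (E(G) = 1/(G + (-4/3*2 - (G/G + G/G)**2/3)) = 1/(G + (-8/3 - (1 + 1)**2/3)) = 1/(G + (-8/3 - 1/3*2**2)) = 1/(G + (-8/3 - 1/3*4)) = 1/(G + (-8/3 - 4/3)) = 1/(G - 4) = 1/(-4 + G))
-109*(E(K(5)) + 65) = -109*(1/(-4 + (6 + 5)) + 65) = -109*(1/(-4 + 11) + 65) = -109*(1/7 + 65) = -109*456/7 = -49704/7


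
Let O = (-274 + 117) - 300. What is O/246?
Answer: -457/246 ≈ -1.8577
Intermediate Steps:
O = -457 (O = -157 - 300 = -457)
O/246 = -457/246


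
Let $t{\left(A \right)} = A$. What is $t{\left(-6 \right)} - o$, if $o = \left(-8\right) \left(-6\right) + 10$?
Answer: $-64$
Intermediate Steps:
$o = 58$ ($o = 48 + 10 = 58$)
$t{\left(-6 \right)} - o = -6 - 58 = -64$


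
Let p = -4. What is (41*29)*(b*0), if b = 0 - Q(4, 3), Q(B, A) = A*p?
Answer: 0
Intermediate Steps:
Q(B, A) = -4*A (Q(B, A) = A*(-4) = -4*A)
b = 12 (b = 0 - (-4)*3 = 0 - 1*(-12) = 0 + 12 = 12)
(41*29)*(b*0) = (41*29)*(12*0) = 1189*0 = 0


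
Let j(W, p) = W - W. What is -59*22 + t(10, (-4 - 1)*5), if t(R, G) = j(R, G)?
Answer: -1298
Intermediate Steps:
j(W, p) = 0
t(R, G) = 0
-59*22 + t(10, (-4 - 1)*5) = -59*22 + 0 = -1298 + 0 = -1298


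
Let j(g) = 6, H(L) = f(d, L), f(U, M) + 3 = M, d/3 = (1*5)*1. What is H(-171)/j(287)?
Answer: -29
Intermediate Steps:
d = 15 (d = 3*((1*5)*1) = 3*(5*1) = 3*5 = 15)
f(U, M) = -3 + M
H(L) = -3 + L
H(-171)/j(287) = (-3 - 171)/6 = -174*1/6 = -29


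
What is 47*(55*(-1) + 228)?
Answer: 8131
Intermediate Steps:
47*(55*(-1) + 228) = 47*(-55 + 228) = 47*173 = 8131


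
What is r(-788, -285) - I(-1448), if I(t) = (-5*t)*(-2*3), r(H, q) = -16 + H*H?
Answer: 664368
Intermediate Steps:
r(H, q) = -16 + H²
I(t) = 30*t (I(t) = -5*t*(-6) = 30*t)
r(-788, -285) - I(-1448) = (-16 + (-788)²) - 30*(-1448) = (-16 + 620944) - 1*(-43440) = 620928 + 43440 = 664368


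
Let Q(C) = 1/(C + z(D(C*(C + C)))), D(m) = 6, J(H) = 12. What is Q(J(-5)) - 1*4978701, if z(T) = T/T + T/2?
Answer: -79659215/16 ≈ -4.9787e+6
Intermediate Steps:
z(T) = 1 + T/2 (z(T) = 1 + T*(1/2) = 1 + T/2)
Q(C) = 1/(4 + C) (Q(C) = 1/(C + (1 + (1/2)*6)) = 1/(C + (1 + 3)) = 1/(C + 4) = 1/(4 + C))
Q(J(-5)) - 1*4978701 = 1/(4 + 12) - 1*4978701 = 1/16 - 4978701 = -79659215/16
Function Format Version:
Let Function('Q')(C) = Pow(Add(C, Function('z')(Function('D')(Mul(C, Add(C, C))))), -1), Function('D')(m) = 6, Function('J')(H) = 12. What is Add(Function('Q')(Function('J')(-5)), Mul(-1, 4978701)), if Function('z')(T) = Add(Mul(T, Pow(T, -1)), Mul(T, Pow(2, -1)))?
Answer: Rational(-79659215, 16) ≈ -4.9787e+6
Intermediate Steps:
Function('z')(T) = Add(1, Mul(Rational(1, 2), T)) (Function('z')(T) = Add(1, Mul(T, Rational(1, 2))) = Add(1, Mul(Rational(1, 2), T)))
Function('Q')(C) = Pow(Add(4, C), -1) (Function('Q')(C) = Pow(Add(C, Add(1, Mul(Rational(1, 2), 6))), -1) = Pow(Add(C, Add(1, 3)), -1) = Pow(Add(C, 4), -1) = Pow(Add(4, C), -1))
Add(Function('Q')(Function('J')(-5)), Mul(-1, 4978701)) = Add(Pow(Add(4, 12), -1), Mul(-1, 4978701)) = Add(Pow(16, -1), -4978701) = Add(Rational(1, 16), -4978701) = Rational(-79659215, 16)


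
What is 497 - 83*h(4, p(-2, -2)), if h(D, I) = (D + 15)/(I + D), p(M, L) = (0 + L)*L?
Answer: 2399/8 ≈ 299.88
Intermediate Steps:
p(M, L) = L**2 (p(M, L) = L*L = L**2)
h(D, I) = (15 + D)/(D + I)
497 - 83*h(4, p(-2, -2)) = 497 - 83*(15 + 4)/(4 + (-2)**2) = 497 - 83*19/(4 + 4) = 497 - 83*19/8 = 497 - 1577/8 = 2399/8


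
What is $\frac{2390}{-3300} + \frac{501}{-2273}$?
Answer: $- \frac{708577}{750090} \approx -0.94466$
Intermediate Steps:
$\frac{2390}{-3300} + \frac{501}{-2273} = 2390 \left(- \frac{1}{3300}\right) + 501 \left(- \frac{1}{2273}\right) = - \frac{239}{330} - \frac{501}{2273} = - \frac{708577}{750090}$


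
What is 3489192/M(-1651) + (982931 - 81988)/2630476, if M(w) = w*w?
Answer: 11634027145735/7170154111276 ≈ 1.6226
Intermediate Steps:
M(w) = w**2
3489192/M(-1651) + (982931 - 81988)/2630476 = 3489192/((-1651)**2) + (982931 - 81988)/2630476 = 3489192/2725801 + 900943*(1/2630476) = 3489192*(1/2725801) + 900943/2630476 = 3489192/2725801 + 900943/2630476 = 11634027145735/7170154111276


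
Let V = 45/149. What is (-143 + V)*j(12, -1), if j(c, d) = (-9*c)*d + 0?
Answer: -2296296/149 ≈ -15411.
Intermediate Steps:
V = 45/149 (V = 45*(1/149) = 45/149 ≈ 0.30201)
j(c, d) = -9*c*d (j(c, d) = -9*c*d + 0 = -9*c*d)
(-143 + V)*j(12, -1) = (-143 + 45/149)*(-9*12*(-1)) = -21262/149*108 = -2296296/149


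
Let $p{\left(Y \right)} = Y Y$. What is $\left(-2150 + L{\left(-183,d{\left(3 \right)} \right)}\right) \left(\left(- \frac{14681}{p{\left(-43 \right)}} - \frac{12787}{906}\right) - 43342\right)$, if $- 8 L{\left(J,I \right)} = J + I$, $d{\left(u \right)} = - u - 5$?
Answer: $\frac{1235588231271473}{13401552} \approx 9.2197 \cdot 10^{7}$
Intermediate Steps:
$p{\left(Y \right)} = Y^{2}$
$d{\left(u \right)} = -5 - u$
$L{\left(J,I \right)} = - \frac{I}{8} - \frac{J}{8}$ ($L{\left(J,I \right)} = - \frac{J + I}{8} = - \frac{I + J}{8} = - \frac{I}{8} - \frac{J}{8}$)
$\left(-2150 + L{\left(-183,d{\left(3 \right)} \right)}\right) \left(\left(- \frac{14681}{p{\left(-43 \right)}} - \frac{12787}{906}\right) - 43342\right) = \left(-2150 - \left(- \frac{183}{8} + \frac{-5 - 3}{8}\right)\right) \left(\left(- \frac{14681}{\left(-43\right)^{2}} - \frac{12787}{906}\right) - 43342\right) = \left(-2150 + \left(- \frac{-5 - 3}{8} + \frac{183}{8}\right)\right) \left(\left(- \frac{14681}{1849} - \frac{12787}{906}\right) - 43342\right) = \left(-2150 + \left(\left(- \frac{1}{8}\right) \left(-8\right) + \frac{183}{8}\right)\right) \left(\left(\left(-14681\right) \frac{1}{1849} - \frac{12787}{906}\right) - 43342\right) = \left(-2150 + \left(1 + \frac{183}{8}\right)\right) \left(\left(- \frac{14681}{1849} - \frac{12787}{906}\right) - 43342\right) = \left(-2150 + \frac{191}{8}\right) \left(- \frac{36944149}{1675194} - 43342\right) = \left(- \frac{17009}{8}\right) \left(- \frac{72643202497}{1675194}\right) = \frac{1235588231271473}{13401552}$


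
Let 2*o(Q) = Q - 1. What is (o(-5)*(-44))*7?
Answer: 924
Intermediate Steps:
o(Q) = -1/2 + Q/2 (o(Q) = (Q - 1)/2 = (-1 + Q)/2 = -1/2 + Q/2)
(o(-5)*(-44))*7 = ((-1/2 + (1/2)*(-5))*(-44))*7 = ((-1/2 - 5/2)*(-44))*7 = -3*(-44)*7 = 132*7 = 924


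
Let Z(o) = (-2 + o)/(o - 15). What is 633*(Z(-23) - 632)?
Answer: -15186303/38 ≈ -3.9964e+5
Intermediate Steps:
Z(o) = (-2 + o)/(-15 + o)
633*(Z(-23) - 632) = 633*((-2 - 23)/(-15 - 23) - 632) = 633*(-25/(-38) - 632) = 633*(-1/38*(-25) - 632) = 633*(25/38 - 632) = 633*(-23991/38) = -15186303/38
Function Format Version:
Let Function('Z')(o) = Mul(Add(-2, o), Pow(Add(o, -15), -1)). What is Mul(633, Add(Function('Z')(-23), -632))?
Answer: Rational(-15186303, 38) ≈ -3.9964e+5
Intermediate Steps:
Function('Z')(o) = Mul(Pow(Add(-15, o), -1), Add(-2, o)) (Function('Z')(o) = Mul(Add(-2, o), Pow(Add(-15, o), -1)) = Mul(Pow(Add(-15, o), -1), Add(-2, o)))
Mul(633, Add(Function('Z')(-23), -632)) = Mul(633, Add(Mul(Pow(Add(-15, -23), -1), Add(-2, -23)), -632)) = Mul(633, Add(Mul(Pow(-38, -1), -25), -632)) = Mul(633, Add(Mul(Rational(-1, 38), -25), -632)) = Mul(633, Add(Rational(25, 38), -632)) = Mul(633, Rational(-23991, 38)) = Rational(-15186303, 38)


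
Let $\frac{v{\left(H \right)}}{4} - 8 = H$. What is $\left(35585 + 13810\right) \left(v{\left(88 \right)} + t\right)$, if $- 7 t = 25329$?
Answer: $- \frac{1118352195}{7} \approx -1.5976 \cdot 10^{8}$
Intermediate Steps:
$t = - \frac{25329}{7}$ ($t = \left(- \frac{1}{7}\right) 25329 = - \frac{25329}{7} \approx -3618.4$)
$v{\left(H \right)} = 32 + 4 H$
$\left(35585 + 13810\right) \left(v{\left(88 \right)} + t\right) = \left(35585 + 13810\right) \left(\left(32 + 4 \cdot 88\right) - \frac{25329}{7}\right) = 49395 \left(\left(32 + 352\right) - \frac{25329}{7}\right) = 49395 \left(384 - \frac{25329}{7}\right) = 49395 \left(- \frac{22641}{7}\right) = - \frac{1118352195}{7}$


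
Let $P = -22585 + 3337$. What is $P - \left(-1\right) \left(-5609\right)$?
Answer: $-24857$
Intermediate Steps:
$P = -19248$
$P - \left(-1\right) \left(-5609\right) = -19248 - \left(-1\right) \left(-5609\right) = -19248 - 5609 = -24857$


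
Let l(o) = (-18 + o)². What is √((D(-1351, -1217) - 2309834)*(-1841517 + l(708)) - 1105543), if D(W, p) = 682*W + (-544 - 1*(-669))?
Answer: 2*√1102946368601 ≈ 2.1004e+6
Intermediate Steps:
D(W, p) = 125 + 682*W (D(W, p) = 682*W + (-544 + 669) = 682*W + 125 = 125 + 682*W)
√((D(-1351, -1217) - 2309834)*(-1841517 + l(708)) - 1105543) = √(((125 + 682*(-1351)) - 2309834)*(-1841517 + (-18 + 708)²) - 1105543) = √(((125 - 921382) - 2309834)*(-1841517 + 690²) - 1105543) = √((-921257 - 2309834)*(-1841517 + 476100) - 1105543) = √(-3231091*(-1365417) - 1105543) = √(4411786579947 - 1105543) = √4411785474404 = 2*√1102946368601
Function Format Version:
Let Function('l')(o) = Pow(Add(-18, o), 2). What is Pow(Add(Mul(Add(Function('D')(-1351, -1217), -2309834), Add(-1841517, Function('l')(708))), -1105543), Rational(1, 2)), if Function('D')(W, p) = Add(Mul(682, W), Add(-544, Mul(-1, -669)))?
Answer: Mul(2, Pow(1102946368601, Rational(1, 2))) ≈ 2.1004e+6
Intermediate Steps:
Function('D')(W, p) = Add(125, Mul(682, W)) (Function('D')(W, p) = Add(Mul(682, W), Add(-544, 669)) = Add(Mul(682, W), 125) = Add(125, Mul(682, W)))
Pow(Add(Mul(Add(Function('D')(-1351, -1217), -2309834), Add(-1841517, Function('l')(708))), -1105543), Rational(1, 2)) = Pow(Add(Mul(Add(Add(125, Mul(682, -1351)), -2309834), Add(-1841517, Pow(Add(-18, 708), 2))), -1105543), Rational(1, 2)) = Pow(Add(Mul(Add(Add(125, -921382), -2309834), Add(-1841517, Pow(690, 2))), -1105543), Rational(1, 2)) = Pow(Add(Mul(Add(-921257, -2309834), Add(-1841517, 476100)), -1105543), Rational(1, 2)) = Pow(Add(Mul(-3231091, -1365417), -1105543), Rational(1, 2)) = Pow(Add(4411786579947, -1105543), Rational(1, 2)) = Pow(4411785474404, Rational(1, 2)) = Mul(2, Pow(1102946368601, Rational(1, 2)))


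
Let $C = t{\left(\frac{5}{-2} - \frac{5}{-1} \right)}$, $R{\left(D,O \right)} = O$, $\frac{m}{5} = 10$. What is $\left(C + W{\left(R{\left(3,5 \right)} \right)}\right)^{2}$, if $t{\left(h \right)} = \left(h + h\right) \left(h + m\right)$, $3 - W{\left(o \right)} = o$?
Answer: $\frac{271441}{4} \approx 67860.0$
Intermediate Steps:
$m = 50$ ($m = 5 \cdot 10 = 50$)
$W{\left(o \right)} = 3 - o$
$t{\left(h \right)} = 2 h \left(50 + h\right)$ ($t{\left(h \right)} = \left(h + h\right) \left(h + 50\right) = 2 h \left(50 + h\right)$)
$C = \frac{525}{2}$ ($C = 2 \left(\frac{5}{-2} - \frac{5}{-1}\right) \left(50 + \left(\frac{5}{-2} - \frac{5}{-1}\right)\right) = 2 \left(5 \left(- \frac{1}{2}\right) - -5\right) \left(50 + \left(5 \left(- \frac{1}{2}\right) - -5\right)\right) = 2 \left(- \frac{5}{2} + 5\right) \left(50 + \left(- \frac{5}{2} + 5\right)\right) = 2 \cdot \frac{5}{2} \left(50 + \frac{5}{2}\right) = 2 \cdot \frac{5}{2} \cdot \frac{105}{2} = \frac{525}{2} \approx 262.5$)
$\left(C + W{\left(R{\left(3,5 \right)} \right)}\right)^{2} = \left(\frac{525}{2} + \left(3 - 5\right)\right)^{2} = \left(\frac{525}{2} - 2\right)^{2} = \left(\frac{521}{2}\right)^{2} = \frac{271441}{4}$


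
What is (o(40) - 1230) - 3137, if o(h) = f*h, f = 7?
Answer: -4087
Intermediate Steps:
o(h) = 7*h
(o(40) - 1230) - 3137 = (7*40 - 1230) - 3137 = (280 - 1230) - 3137 = -950 - 3137 = -4087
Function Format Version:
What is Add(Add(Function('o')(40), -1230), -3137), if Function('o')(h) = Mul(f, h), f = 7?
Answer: -4087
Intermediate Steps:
Function('o')(h) = Mul(7, h)
Add(Add(Function('o')(40), -1230), -3137) = Add(Add(Mul(7, 40), -1230), -3137) = Add(Add(280, -1230), -3137) = Add(-950, -3137) = -4087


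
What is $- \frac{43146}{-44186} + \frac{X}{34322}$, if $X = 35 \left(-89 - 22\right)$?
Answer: $\frac{654597201}{758275946} \approx 0.86327$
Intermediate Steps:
$X = -3885$ ($X = 35 \left(-111\right) = -3885$)
$- \frac{43146}{-44186} + \frac{X}{34322} = - \frac{43146}{-44186} - \frac{3885}{34322} = \left(-43146\right) \left(- \frac{1}{44186}\right) - \frac{3885}{34322} = \frac{21573}{22093} - \frac{3885}{34322} = \frac{654597201}{758275946}$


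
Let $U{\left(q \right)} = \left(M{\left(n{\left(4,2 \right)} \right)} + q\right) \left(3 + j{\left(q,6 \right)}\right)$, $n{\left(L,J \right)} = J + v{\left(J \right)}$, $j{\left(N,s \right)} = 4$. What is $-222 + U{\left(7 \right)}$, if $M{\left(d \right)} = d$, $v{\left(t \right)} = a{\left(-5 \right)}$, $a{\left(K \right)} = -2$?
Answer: $-173$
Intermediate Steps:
$v{\left(t \right)} = -2$
$n{\left(L,J \right)} = -2 + J$ ($n{\left(L,J \right)} = J - 2 = -2 + J$)
$U{\left(q \right)} = 7 q$ ($U{\left(q \right)} = \left(\left(-2 + 2\right) + q\right) \left(3 + 4\right) = \left(0 + q\right) 7 = q 7 = 7 q$)
$-222 + U{\left(7 \right)} = -222 + 7 \cdot 7 = -222 + 49 = -173$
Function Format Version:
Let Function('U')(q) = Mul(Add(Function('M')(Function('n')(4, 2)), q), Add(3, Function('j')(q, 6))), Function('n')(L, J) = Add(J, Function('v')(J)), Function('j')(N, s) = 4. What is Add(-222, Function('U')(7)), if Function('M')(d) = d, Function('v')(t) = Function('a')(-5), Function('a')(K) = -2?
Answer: -173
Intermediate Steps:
Function('v')(t) = -2
Function('n')(L, J) = Add(-2, J) (Function('n')(L, J) = Add(J, -2) = Add(-2, J))
Function('U')(q) = Mul(7, q) (Function('U')(q) = Mul(Add(Add(-2, 2), q), Add(3, 4)) = Mul(Add(0, q), 7) = Mul(q, 7) = Mul(7, q))
Add(-222, Function('U')(7)) = Add(-222, Mul(7, 7)) = Add(-222, 49) = -173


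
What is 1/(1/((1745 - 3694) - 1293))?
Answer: -3242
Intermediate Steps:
1/(1/((1745 - 3694) - 1293)) = 1/(1/(-1949 - 1293)) = 1/(1/(-3242)) = 1/(-1/3242) = -3242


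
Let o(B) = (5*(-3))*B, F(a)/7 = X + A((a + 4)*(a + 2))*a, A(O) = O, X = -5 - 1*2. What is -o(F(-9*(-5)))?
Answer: 10880940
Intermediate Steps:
X = -7 (X = -5 - 2 = -7)
F(a) = -49 + 7*a*(2 + a)*(4 + a) (F(a) = 7*(-7 + ((a + 4)*(a + 2))*a) = 7*(-7 + ((4 + a)*(2 + a))*a) = 7*(-7 + ((2 + a)*(4 + a))*a) = 7*(-7 + a*(2 + a)*(4 + a)) = -49 + 7*a*(2 + a)*(4 + a))
o(B) = -15*B
-o(F(-9*(-5))) = -(-15)*(-49 + 7*(-9*(-5))*(8 + (-9*(-5))² + 6*(-9*(-5)))) = -(-15)*(-49 + 7*45*(8 + 45² + 6*45)) = -(-15)*(-49 + 7*45*(8 + 2025 + 270)) = -(-15)*(-49 + 7*45*2303) = -(-15)*(-49 + 725445) = -(-15)*725396 = -1*(-10880940) = 10880940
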